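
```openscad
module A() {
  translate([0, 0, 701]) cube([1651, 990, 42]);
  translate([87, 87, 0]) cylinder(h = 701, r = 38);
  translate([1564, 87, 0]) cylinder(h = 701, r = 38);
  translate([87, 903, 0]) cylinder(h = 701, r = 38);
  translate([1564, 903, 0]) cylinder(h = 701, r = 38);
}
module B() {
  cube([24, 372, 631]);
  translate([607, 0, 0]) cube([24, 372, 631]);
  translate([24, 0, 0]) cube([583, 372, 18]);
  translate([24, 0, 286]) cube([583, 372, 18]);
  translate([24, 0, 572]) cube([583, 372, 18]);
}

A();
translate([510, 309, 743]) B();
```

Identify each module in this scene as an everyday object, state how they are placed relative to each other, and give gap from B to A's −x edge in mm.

A is a table. B is a bookshelf. The bookshelf is on top of the table, centred. The gap from the bookshelf to the table's −x edge is 510 mm.

The bookshelf's min-x is at 510; the table's min-x is 0; gap = 510 mm.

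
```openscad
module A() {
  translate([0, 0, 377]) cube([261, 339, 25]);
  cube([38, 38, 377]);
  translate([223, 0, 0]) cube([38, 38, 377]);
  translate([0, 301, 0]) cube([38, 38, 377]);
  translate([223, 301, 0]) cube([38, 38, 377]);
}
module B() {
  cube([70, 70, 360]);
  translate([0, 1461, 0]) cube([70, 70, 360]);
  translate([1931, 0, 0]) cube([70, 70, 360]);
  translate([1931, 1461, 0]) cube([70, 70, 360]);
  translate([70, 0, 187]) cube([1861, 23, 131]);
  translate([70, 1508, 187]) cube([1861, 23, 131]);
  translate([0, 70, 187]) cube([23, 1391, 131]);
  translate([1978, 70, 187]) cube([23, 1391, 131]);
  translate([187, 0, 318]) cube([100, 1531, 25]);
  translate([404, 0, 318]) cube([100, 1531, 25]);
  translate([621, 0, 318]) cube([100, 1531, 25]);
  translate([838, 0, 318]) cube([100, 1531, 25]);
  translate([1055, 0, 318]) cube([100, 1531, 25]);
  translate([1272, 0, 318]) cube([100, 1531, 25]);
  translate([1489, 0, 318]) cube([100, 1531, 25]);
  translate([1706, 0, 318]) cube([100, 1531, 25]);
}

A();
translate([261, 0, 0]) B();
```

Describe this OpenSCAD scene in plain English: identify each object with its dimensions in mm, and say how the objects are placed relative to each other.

A is a simple wooden stool: a rectangular seat 261 mm (x) by 339 mm (y), 25 mm thick, top face at z = 402 mm, on four square legs, each 38×38 mm in cross-section. The legs rest on z = 0, each flush with a corner of the seat.

B is a bed frame 2001 mm long (x) by 1531 mm wide (y). Four 70×70 mm corner posts, 360 mm tall, at the corners of the footprint. Four rails of 23 mm thickness and 131 mm height run between adjacent posts with their undersides at z = 187 mm, their outer faces flush with the outside of the frame (the two x-running rails run between the posts' inner faces; the two y-running rails run between the posts' inner faces). 8 slats, each 100 mm wide (x) and 25 mm thick, lie across the top of the two x-running rails, running the full 1531 mm width of the frame in y; the slats are evenly spaced along x between the inner faces of the end posts with equal gaps (rounded down to the nearest mm) at the −x end and between each pair — any rounding remainder accumulates at the +x end.

The bed frame is against the stool's +x side, with their −y faces flush.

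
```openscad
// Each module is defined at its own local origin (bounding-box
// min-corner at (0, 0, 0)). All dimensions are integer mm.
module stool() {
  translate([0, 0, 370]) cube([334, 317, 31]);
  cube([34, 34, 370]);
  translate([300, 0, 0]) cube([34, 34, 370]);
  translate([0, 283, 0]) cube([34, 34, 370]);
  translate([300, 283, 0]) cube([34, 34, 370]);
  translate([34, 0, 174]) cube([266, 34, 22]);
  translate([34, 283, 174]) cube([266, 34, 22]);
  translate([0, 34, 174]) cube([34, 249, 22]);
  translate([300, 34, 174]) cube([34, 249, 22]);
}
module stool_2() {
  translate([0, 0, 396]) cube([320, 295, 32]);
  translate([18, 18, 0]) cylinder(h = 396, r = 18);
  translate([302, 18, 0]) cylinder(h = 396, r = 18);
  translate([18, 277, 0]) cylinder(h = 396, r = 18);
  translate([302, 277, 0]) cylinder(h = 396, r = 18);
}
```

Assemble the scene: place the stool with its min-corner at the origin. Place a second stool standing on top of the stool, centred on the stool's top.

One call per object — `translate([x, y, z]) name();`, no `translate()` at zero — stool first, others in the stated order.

stool();
translate([7, 11, 401]) stool_2();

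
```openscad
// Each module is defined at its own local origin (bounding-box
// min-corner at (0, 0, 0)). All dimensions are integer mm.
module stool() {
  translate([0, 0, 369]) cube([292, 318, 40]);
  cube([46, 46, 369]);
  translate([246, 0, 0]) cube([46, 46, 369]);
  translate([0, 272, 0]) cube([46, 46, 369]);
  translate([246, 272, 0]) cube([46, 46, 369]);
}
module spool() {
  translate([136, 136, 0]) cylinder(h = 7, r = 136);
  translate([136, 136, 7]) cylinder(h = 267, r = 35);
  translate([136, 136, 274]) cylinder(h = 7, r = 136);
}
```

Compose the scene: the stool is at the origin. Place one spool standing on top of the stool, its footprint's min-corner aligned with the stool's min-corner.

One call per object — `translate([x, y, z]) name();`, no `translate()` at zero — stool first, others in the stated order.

stool();
translate([0, 0, 409]) spool();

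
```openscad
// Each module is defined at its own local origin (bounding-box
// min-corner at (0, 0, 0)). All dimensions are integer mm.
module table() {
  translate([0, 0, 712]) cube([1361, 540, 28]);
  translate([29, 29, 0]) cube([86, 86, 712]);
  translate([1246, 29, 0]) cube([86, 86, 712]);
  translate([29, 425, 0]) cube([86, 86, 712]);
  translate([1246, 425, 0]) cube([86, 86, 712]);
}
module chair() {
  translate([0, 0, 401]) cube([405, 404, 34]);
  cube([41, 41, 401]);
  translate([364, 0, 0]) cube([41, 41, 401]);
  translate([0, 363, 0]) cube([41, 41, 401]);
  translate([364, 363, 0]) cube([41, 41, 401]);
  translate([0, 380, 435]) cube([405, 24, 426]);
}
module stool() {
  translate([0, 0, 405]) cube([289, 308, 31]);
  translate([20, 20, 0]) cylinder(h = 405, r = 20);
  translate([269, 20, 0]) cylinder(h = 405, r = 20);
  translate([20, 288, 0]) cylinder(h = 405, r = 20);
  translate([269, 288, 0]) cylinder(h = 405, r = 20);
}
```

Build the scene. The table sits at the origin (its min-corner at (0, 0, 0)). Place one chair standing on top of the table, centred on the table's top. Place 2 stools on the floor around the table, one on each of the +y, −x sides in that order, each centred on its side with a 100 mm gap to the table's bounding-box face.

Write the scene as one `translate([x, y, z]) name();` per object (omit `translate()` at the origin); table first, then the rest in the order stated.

table();
translate([478, 68, 740]) chair();
translate([536, 640, 0]) stool();
translate([-389, 116, 0]) stool();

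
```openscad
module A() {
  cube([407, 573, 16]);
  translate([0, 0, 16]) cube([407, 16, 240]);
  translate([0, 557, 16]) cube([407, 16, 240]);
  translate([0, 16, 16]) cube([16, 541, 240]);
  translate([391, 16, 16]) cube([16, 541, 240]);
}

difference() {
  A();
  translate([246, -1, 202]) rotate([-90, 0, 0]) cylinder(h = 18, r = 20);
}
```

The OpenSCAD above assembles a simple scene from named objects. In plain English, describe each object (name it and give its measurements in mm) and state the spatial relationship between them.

A is an open-topped rectangular box: outside dimensions 407×573×256 mm, with a uniform wall and base thickness of 16 mm. The base is a full 407×573 slab on the floor; four walls sit on top of the base. The front and back walls (the −y and +y sides) span the full width; the two side walls fit between them.

The open box has a circular hole of radius 20 mm through its front wall, centred at (x = 246, z = 202).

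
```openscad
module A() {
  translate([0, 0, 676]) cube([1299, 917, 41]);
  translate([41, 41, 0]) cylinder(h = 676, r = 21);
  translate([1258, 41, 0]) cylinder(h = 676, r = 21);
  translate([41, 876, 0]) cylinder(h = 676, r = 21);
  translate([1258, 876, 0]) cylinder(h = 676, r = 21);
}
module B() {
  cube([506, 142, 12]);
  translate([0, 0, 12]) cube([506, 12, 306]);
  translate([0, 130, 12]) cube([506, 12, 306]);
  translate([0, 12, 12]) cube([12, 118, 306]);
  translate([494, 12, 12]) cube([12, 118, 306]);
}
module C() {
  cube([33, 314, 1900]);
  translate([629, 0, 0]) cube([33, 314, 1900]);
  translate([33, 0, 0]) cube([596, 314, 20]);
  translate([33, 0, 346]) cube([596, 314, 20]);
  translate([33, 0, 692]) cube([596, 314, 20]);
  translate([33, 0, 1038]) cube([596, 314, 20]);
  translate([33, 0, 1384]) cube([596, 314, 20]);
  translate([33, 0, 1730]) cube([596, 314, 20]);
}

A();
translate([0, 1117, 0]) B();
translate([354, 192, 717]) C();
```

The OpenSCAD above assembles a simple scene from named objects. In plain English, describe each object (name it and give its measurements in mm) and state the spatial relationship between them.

A is a rectangular dining table. The top is 1299×917×41 mm with its upper surface at z = 717 mm. It stands on four round legs of 42 mm diameter, each leg's bounding box inset 20 mm from the nearest pair of top edges, running from the floor to the underside of the top.

B is an open storage box with external size 506×142×318 mm and wall thickness 12 mm (the base is also 12 mm thick). The base covers the whole footprint; the four walls stand on the base, with the y-facing walls full-width and the x-facing walls fitting between their inner faces.

C is a bookshelf 662 mm wide overall, 314 mm deep and 1900 mm tall. The two sides are 33 mm thick vertical panels. 6 horizontal shelves of 20 mm thickness span between the inner faces of the sides; the lowest shelf sits on the floor and shelves are stacked with a clear vertical gap of 326 mm between each pair.

The open box is on the floor beside the table on its +y side. The bookshelf is on top of the table.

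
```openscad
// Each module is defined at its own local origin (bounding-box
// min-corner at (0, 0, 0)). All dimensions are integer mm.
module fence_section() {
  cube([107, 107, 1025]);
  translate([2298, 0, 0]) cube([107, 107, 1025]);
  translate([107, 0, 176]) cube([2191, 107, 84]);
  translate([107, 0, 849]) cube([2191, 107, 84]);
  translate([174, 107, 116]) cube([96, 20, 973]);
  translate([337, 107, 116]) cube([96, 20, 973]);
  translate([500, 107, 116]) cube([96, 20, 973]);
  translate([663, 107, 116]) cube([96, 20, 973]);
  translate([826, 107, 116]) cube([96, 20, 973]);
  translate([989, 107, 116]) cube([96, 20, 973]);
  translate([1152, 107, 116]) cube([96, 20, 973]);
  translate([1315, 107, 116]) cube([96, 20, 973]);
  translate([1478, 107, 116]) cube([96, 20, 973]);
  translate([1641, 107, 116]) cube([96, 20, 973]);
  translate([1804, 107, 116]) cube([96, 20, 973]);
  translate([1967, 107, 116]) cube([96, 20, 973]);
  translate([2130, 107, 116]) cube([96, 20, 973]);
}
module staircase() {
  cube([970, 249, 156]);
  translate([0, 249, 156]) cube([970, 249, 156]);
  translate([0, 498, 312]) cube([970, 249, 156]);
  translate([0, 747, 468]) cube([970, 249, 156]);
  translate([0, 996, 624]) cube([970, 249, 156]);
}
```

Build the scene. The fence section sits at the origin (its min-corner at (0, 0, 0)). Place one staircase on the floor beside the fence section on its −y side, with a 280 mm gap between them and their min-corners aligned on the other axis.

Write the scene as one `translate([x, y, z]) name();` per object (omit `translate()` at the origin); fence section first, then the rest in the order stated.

fence_section();
translate([0, -1525, 0]) staircase();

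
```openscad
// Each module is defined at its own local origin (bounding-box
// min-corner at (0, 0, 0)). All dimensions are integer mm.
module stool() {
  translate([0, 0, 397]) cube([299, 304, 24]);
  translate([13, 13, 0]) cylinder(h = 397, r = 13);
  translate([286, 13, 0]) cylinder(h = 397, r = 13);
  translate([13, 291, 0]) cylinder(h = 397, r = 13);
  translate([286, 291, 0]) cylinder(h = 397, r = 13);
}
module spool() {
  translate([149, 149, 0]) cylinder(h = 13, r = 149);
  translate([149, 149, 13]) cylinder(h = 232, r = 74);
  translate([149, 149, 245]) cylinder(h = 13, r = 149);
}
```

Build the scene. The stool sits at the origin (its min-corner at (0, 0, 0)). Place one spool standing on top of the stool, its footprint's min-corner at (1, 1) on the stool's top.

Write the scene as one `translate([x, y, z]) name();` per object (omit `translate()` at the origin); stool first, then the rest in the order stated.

stool();
translate([1, 1, 421]) spool();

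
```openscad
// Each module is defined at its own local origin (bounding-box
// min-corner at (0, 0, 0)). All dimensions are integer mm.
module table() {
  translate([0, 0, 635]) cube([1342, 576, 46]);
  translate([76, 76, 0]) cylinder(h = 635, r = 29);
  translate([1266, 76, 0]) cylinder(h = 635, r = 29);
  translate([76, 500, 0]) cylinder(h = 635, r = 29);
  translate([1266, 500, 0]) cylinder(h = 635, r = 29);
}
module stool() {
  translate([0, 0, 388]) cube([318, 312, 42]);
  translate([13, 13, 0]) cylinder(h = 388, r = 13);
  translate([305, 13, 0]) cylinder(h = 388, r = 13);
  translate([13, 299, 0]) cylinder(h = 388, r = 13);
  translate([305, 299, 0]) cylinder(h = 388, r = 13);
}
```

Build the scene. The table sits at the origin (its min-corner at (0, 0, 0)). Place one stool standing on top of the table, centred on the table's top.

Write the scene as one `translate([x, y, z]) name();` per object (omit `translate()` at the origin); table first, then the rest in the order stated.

table();
translate([512, 132, 681]) stool();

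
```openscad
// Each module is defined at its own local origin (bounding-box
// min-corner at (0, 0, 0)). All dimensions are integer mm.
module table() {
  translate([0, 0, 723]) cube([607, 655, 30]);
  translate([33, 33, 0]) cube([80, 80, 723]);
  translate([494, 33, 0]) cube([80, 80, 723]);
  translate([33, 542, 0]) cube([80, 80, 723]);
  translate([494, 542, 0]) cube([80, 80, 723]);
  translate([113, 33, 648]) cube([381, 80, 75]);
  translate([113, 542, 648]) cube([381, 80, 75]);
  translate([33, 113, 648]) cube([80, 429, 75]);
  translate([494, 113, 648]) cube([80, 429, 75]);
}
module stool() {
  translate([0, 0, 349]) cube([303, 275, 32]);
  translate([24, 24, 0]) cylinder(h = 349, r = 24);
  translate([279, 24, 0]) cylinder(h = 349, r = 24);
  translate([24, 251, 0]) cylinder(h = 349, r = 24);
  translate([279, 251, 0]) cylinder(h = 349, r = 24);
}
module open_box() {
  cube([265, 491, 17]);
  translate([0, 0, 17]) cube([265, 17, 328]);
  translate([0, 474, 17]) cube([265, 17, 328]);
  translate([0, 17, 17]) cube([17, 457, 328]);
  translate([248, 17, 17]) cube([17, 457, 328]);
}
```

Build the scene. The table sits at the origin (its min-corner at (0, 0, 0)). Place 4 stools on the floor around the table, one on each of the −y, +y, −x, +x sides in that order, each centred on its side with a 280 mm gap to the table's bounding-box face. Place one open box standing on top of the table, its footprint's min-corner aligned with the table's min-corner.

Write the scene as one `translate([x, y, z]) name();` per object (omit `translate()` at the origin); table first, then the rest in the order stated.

table();
translate([152, -555, 0]) stool();
translate([152, 935, 0]) stool();
translate([-583, 190, 0]) stool();
translate([887, 190, 0]) stool();
translate([0, 0, 753]) open_box();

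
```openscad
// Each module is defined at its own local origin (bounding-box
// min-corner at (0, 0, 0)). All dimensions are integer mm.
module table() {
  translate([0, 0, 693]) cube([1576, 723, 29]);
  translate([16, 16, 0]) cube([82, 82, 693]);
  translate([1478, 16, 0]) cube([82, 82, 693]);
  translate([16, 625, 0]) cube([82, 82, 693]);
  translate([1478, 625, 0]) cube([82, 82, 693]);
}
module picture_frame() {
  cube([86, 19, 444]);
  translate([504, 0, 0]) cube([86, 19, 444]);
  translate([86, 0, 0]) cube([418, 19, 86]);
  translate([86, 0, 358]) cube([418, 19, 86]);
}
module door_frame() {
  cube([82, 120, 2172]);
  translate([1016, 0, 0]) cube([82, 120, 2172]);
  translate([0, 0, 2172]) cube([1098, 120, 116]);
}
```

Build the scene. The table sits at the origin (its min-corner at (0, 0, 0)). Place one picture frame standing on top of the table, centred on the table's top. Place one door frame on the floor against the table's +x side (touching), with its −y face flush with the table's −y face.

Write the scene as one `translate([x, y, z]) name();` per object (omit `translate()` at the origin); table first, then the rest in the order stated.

table();
translate([493, 352, 722]) picture_frame();
translate([1576, 0, 0]) door_frame();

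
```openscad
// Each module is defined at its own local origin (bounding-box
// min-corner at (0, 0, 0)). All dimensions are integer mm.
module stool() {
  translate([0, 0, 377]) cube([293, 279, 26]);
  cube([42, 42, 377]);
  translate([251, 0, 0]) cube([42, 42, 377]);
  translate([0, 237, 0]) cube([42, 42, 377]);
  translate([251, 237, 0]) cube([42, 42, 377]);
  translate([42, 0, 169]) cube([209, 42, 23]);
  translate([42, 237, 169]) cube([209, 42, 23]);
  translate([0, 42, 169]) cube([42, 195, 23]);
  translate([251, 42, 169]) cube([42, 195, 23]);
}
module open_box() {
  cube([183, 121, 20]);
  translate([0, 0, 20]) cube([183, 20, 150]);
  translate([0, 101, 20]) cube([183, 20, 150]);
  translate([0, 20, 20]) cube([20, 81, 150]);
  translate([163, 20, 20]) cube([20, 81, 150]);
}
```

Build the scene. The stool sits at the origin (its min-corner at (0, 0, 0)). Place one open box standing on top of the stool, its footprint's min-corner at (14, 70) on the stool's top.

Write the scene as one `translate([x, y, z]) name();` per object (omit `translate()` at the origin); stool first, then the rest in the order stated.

stool();
translate([14, 70, 403]) open_box();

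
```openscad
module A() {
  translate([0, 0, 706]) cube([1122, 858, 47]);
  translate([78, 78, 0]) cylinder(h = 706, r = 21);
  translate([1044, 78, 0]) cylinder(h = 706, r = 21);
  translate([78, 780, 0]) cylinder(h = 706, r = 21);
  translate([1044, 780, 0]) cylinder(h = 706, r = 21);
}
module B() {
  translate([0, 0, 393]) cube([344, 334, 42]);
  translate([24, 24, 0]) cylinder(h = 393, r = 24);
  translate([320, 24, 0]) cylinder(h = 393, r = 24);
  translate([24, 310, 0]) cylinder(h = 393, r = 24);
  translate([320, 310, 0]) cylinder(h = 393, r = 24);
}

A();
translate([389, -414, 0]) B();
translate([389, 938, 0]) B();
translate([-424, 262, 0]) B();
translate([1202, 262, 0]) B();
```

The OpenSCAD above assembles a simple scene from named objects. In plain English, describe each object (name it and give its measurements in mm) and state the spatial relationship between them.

A is a table: top 1122 mm (x) × 858 mm (y), 47 mm thick, upper face at z = 753 mm, on four round legs of 42 mm diameter, each leg's bounding box inset 57 mm from the nearest pair of top edges, running from z = 0 to the bottom of the top.

B is a simple wooden stool: a rectangular seat 344 mm (x) by 334 mm (y), 42 mm thick, top face at z = 435 mm, on four round legs, each 48 mm in diameter. The legs rest on z = 0, each leg's axis is inset half a diameter from the nearest pair of seat edges (so the leg's bounding box is flush with the corner).

Four stools sit around the table at the −y, +y, −x, +x sides.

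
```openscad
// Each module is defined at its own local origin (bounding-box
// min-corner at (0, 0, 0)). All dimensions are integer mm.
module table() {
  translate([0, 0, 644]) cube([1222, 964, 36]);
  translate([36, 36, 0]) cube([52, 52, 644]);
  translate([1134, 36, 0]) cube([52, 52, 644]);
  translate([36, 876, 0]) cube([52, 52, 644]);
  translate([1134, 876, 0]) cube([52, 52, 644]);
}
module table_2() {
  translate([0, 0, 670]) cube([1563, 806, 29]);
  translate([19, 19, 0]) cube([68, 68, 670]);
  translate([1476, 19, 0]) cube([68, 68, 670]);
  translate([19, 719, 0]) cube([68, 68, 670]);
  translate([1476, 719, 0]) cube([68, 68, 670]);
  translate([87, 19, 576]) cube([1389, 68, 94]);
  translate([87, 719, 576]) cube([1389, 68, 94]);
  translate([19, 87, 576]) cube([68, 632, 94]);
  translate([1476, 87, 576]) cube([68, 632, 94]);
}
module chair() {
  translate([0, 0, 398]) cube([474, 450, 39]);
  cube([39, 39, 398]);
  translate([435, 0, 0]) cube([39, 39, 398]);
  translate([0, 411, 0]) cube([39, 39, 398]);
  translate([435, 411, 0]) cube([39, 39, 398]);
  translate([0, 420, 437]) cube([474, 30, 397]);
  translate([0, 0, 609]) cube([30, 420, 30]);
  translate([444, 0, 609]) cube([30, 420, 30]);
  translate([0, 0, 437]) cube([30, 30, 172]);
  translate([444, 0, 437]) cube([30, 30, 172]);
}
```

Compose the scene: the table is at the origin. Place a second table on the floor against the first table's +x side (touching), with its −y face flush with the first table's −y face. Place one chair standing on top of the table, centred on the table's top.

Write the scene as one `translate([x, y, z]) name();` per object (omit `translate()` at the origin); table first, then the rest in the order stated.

table();
translate([1222, 0, 0]) table_2();
translate([374, 257, 680]) chair();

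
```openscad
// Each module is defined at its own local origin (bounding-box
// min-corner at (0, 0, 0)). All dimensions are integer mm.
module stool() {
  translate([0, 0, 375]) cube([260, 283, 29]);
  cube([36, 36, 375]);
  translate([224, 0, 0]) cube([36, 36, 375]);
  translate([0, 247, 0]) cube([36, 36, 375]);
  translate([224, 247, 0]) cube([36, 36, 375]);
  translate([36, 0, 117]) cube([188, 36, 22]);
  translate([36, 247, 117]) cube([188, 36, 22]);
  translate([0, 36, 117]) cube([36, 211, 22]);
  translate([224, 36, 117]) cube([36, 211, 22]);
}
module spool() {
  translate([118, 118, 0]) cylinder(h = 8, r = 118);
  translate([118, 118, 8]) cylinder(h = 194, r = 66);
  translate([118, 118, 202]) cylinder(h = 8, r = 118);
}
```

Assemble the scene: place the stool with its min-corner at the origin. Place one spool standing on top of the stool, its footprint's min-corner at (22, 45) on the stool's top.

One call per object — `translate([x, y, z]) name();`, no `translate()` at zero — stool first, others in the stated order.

stool();
translate([22, 45, 404]) spool();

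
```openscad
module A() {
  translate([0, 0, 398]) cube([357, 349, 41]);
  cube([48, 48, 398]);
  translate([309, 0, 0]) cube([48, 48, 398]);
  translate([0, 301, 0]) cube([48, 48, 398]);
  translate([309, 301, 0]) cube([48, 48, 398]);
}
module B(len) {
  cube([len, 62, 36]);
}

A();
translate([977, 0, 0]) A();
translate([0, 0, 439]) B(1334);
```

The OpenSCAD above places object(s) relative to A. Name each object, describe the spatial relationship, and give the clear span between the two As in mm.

Second stool starts at x = 977; first ends at x = 357; clear span = 977 − 357 = 620 mm.

A is a stool. B is a beam. A beam spans the tops of two stools. The clear span between the two stools is 620 mm.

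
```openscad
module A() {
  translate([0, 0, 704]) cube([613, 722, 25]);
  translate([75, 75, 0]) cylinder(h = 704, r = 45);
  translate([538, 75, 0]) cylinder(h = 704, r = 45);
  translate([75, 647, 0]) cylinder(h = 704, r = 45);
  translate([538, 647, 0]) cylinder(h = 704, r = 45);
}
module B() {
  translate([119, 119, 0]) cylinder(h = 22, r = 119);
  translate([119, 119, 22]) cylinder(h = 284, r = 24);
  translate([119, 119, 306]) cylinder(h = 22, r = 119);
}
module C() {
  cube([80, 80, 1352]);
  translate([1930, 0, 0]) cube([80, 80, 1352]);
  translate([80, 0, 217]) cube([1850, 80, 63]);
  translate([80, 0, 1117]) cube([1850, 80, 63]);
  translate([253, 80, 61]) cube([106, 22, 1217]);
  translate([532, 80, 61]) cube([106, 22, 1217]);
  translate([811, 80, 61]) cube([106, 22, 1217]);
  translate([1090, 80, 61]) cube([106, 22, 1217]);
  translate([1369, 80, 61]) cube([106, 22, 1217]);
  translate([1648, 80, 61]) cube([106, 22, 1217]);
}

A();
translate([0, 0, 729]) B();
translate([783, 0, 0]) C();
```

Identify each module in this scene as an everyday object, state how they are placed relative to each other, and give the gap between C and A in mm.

The fence section's nearest face is 170 mm from the table's +x face.

A is a table. B is a spool. C is a fence section. The spool is on top of the table. The fence section is on the floor beside the table on its +x side. The gap between the fence section and the table is 170 mm.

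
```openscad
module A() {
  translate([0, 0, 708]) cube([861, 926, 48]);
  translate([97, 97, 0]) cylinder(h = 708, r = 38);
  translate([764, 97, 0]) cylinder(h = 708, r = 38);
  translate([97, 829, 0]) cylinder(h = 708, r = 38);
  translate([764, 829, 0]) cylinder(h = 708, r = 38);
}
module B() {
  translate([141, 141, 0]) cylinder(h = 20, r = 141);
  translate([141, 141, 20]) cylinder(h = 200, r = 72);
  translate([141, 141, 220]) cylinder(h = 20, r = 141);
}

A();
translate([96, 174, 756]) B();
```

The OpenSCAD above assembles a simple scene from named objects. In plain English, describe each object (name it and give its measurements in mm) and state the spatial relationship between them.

A is a table with a 861×926 mm rectangular top, 48 mm thick, top surface at z = 756 mm, supported by four round legs of 76 mm diameter, each leg's bounding box inset 59 mm from the nearest pair of top edges, running from the floor.

B is a spool: two coaxial disc flanges of radius 141 mm and thickness 20 mm, joined by a core cylinder of radius 72 mm and height 200 mm. The lower flange rests on z = 0 and the three cylinders share a vertical axis.

The spool is on top of the table.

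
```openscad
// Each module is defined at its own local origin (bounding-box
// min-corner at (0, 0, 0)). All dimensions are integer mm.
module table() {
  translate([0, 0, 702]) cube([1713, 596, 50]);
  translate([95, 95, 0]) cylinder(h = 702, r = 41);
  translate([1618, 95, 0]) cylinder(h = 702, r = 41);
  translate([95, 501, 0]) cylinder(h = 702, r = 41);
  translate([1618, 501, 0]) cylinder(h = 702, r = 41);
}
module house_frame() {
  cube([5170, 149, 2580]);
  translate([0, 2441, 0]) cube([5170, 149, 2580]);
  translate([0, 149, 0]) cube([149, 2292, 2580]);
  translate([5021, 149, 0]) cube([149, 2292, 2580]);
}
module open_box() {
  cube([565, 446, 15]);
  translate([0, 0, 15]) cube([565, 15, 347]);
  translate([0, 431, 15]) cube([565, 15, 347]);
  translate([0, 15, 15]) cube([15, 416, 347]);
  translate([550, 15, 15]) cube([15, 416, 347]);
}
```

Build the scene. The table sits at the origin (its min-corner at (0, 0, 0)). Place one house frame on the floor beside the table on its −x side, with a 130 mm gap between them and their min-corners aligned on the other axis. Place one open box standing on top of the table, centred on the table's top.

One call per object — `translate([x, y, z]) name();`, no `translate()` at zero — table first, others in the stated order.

table();
translate([-5300, 0, 0]) house_frame();
translate([574, 75, 752]) open_box();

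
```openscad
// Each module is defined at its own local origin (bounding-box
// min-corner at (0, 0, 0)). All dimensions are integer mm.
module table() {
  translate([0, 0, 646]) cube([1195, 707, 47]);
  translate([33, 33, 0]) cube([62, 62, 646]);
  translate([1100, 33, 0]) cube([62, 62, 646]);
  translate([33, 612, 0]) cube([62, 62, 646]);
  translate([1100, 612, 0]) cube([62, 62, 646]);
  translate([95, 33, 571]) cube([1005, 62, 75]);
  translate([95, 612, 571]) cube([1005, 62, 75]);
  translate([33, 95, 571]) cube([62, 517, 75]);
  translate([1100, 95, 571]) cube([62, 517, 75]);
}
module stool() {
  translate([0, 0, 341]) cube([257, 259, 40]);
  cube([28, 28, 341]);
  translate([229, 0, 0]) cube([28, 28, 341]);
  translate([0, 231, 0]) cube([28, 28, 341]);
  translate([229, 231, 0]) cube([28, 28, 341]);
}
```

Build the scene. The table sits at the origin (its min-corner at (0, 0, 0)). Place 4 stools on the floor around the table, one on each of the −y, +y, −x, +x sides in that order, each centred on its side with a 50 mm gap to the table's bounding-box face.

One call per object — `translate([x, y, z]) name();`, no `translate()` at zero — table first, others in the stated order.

table();
translate([469, -309, 0]) stool();
translate([469, 757, 0]) stool();
translate([-307, 224, 0]) stool();
translate([1245, 224, 0]) stool();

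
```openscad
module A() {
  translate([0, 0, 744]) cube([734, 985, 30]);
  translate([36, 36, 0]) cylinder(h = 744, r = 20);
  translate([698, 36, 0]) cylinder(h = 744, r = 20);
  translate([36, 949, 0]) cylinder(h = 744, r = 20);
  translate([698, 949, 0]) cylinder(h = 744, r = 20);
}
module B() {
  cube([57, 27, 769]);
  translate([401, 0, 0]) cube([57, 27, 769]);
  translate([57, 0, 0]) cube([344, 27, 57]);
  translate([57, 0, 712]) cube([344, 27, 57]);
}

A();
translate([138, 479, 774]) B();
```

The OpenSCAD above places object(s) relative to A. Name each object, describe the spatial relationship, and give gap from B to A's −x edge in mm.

The picture frame's min-x is at 138; the table's min-x is 0; gap = 138 mm.

A is a table. B is a picture frame. The picture frame is on top of the table, centred. The gap from the picture frame to the table's −x edge is 138 mm.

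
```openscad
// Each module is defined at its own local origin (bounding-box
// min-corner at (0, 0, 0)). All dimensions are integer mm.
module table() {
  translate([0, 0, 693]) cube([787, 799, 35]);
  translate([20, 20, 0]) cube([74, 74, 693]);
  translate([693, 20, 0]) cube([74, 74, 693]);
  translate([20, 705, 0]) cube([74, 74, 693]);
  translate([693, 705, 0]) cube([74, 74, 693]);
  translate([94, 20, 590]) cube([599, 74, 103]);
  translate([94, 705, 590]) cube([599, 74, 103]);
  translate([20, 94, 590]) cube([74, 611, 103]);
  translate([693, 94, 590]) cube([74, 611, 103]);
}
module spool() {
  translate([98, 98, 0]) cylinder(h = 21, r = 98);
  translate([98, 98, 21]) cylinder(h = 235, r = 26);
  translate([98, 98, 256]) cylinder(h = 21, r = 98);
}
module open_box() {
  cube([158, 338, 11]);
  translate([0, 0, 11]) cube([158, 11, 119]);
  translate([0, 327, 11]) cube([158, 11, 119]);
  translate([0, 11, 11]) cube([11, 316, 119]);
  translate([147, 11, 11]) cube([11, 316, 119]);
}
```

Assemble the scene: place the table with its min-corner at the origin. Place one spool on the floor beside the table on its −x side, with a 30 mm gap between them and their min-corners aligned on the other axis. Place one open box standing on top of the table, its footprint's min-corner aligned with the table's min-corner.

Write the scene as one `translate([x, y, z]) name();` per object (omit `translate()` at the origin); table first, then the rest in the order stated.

table();
translate([-226, 0, 0]) spool();
translate([0, 0, 728]) open_box();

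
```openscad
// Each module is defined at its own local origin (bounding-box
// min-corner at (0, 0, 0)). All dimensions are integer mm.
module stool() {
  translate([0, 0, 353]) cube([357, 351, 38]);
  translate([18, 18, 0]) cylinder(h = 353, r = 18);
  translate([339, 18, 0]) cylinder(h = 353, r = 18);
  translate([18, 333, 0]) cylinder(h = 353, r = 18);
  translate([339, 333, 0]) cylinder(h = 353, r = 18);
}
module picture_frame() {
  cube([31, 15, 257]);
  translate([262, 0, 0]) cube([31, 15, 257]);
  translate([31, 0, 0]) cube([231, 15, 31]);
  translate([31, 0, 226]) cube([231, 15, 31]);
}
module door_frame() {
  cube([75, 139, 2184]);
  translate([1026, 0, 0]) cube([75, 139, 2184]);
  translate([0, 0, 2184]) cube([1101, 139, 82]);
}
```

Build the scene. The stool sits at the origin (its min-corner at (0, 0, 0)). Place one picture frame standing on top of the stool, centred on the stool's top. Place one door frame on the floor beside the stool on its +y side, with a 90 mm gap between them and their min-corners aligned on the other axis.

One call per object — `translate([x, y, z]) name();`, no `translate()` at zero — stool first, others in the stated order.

stool();
translate([32, 168, 391]) picture_frame();
translate([0, 441, 0]) door_frame();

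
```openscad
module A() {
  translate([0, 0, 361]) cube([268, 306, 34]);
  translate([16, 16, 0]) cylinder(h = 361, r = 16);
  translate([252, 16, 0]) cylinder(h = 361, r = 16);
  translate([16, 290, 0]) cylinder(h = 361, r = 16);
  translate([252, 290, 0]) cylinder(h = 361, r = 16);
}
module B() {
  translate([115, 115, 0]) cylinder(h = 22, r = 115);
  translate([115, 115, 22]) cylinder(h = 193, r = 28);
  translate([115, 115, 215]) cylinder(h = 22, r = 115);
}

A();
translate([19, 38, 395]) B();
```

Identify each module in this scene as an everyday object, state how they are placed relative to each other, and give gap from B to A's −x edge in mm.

A is a stool. B is a spool. The spool is on top of the stool, centred. The gap from the spool to the stool's −x edge is 19 mm.

The spool's min-x is at 19; the stool's min-x is 0; gap = 19 mm.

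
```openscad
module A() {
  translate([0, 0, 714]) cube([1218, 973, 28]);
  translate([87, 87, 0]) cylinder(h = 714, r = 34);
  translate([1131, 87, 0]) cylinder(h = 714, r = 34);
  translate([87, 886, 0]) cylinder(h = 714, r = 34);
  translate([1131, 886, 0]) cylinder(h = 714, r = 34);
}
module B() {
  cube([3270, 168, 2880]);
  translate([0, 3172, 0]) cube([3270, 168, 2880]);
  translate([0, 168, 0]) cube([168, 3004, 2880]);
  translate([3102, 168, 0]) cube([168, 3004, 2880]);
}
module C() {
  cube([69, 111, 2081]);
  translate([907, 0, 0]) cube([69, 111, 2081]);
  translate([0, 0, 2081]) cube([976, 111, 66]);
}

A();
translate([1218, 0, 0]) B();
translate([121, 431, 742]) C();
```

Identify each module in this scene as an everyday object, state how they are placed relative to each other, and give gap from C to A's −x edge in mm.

The door frame's min-x is at 121; the table's min-x is 0; gap = 121 mm.

A is a table. B is a house frame. C is a door frame. The house frame is against the table's +x side, with their −y faces flush. The door frame is on top of the table, centred. The gap from the door frame to the table's −x edge is 121 mm.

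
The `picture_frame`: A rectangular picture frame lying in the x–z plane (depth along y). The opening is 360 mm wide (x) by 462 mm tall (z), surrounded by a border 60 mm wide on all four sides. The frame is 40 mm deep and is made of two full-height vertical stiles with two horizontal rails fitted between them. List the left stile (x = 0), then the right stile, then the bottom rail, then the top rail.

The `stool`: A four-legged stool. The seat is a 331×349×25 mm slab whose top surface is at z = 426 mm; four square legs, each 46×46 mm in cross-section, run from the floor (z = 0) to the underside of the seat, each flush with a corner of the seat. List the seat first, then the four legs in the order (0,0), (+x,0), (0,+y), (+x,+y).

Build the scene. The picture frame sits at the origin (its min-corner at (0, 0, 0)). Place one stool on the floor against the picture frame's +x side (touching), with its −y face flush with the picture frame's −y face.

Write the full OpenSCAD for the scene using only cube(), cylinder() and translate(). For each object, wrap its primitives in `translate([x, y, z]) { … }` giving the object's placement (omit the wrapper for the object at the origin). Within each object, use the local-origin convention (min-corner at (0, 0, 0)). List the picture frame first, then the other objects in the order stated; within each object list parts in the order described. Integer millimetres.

cube([60, 40, 582]);
translate([420, 0, 0]) cube([60, 40, 582]);
translate([60, 0, 0]) cube([360, 40, 60]);
translate([60, 0, 522]) cube([360, 40, 60]);
translate([480, 0, 0]) {
  translate([0, 0, 401]) cube([331, 349, 25]);
  cube([46, 46, 401]);
  translate([285, 0, 0]) cube([46, 46, 401]);
  translate([0, 303, 0]) cube([46, 46, 401]);
  translate([285, 303, 0]) cube([46, 46, 401]);
}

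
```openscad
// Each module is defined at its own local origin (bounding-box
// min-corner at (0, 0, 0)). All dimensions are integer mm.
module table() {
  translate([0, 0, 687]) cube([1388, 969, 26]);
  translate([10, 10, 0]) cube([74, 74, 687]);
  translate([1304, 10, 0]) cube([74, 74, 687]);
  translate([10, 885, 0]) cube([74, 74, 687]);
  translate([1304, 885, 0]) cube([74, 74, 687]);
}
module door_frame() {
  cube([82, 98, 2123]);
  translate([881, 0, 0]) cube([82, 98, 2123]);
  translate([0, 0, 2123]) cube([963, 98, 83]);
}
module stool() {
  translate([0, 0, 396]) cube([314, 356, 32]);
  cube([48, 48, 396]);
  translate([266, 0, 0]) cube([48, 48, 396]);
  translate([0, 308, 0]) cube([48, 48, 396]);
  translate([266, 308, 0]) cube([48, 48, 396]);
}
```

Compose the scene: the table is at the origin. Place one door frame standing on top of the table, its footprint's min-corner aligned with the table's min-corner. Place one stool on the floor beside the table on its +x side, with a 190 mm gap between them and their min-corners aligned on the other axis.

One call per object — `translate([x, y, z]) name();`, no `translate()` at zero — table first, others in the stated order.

table();
translate([0, 0, 713]) door_frame();
translate([1578, 0, 0]) stool();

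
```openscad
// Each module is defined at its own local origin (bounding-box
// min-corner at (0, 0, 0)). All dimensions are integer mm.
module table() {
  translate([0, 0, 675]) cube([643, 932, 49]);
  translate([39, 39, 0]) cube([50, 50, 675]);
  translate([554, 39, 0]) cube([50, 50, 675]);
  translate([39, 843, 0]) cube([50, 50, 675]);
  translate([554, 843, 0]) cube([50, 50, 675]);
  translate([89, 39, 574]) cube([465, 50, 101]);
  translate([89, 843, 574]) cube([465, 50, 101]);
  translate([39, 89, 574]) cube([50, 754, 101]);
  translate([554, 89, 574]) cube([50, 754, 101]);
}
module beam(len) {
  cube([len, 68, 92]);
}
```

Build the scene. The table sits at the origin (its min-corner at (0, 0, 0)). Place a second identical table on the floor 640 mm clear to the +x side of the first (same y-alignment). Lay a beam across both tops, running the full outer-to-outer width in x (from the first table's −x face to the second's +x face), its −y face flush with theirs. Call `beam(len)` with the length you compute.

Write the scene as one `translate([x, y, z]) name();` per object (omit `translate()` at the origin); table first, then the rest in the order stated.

table();
translate([1283, 0, 0]) table();
translate([0, 0, 724]) beam(1926);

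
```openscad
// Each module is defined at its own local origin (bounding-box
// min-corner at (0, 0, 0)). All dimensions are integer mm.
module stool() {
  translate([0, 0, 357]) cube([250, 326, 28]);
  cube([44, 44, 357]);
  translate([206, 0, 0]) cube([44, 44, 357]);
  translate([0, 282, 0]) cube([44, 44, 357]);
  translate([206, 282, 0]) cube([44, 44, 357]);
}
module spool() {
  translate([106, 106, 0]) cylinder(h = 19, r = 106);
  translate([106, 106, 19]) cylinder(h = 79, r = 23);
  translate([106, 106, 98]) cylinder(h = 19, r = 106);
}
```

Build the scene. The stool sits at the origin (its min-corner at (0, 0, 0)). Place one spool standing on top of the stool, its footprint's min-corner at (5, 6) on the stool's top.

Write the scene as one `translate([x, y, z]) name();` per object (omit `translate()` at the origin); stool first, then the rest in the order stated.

stool();
translate([5, 6, 385]) spool();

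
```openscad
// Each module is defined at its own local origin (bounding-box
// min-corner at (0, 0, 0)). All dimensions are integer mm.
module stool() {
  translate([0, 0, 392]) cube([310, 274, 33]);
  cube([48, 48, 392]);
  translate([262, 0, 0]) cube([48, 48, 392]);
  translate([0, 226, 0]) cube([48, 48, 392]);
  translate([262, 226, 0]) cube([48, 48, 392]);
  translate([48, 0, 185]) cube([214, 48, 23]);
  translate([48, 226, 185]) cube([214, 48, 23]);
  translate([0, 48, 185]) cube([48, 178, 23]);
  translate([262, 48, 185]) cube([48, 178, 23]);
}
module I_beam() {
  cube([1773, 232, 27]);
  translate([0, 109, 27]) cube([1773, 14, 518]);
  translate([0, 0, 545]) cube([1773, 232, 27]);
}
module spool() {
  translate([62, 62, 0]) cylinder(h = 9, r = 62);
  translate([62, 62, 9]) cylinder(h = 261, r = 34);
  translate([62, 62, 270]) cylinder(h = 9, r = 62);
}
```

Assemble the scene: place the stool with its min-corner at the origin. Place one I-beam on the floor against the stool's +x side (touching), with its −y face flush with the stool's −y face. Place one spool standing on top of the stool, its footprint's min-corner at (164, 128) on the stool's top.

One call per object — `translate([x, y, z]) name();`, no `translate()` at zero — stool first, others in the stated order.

stool();
translate([310, 0, 0]) I_beam();
translate([164, 128, 425]) spool();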